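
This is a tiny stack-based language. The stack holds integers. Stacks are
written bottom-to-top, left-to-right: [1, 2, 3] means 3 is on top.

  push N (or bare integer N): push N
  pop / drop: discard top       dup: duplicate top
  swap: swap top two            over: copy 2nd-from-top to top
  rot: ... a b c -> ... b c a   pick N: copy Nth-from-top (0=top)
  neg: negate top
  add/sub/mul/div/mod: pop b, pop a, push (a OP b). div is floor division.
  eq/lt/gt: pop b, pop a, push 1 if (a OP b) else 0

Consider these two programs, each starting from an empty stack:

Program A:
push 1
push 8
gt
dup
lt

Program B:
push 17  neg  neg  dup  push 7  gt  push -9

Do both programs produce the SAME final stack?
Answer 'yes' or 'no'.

Answer: no

Derivation:
Program A trace:
  After 'push 1': [1]
  After 'push 8': [1, 8]
  After 'gt': [0]
  After 'dup': [0, 0]
  After 'lt': [0]
Program A final stack: [0]

Program B trace:
  After 'push 17': [17]
  After 'neg': [-17]
  After 'neg': [17]
  After 'dup': [17, 17]
  After 'push 7': [17, 17, 7]
  After 'gt': [17, 1]
  After 'push -9': [17, 1, -9]
Program B final stack: [17, 1, -9]
Same: no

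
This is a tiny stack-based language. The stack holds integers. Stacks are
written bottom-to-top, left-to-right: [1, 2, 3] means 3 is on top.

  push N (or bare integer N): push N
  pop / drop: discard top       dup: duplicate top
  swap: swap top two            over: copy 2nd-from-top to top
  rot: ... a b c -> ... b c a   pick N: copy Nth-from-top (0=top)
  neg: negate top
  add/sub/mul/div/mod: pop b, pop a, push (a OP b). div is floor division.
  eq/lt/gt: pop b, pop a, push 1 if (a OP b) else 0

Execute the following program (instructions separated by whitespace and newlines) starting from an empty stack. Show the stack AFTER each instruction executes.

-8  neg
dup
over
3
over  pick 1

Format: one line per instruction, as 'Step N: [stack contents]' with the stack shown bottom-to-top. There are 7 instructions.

Step 1: [-8]
Step 2: [8]
Step 3: [8, 8]
Step 4: [8, 8, 8]
Step 5: [8, 8, 8, 3]
Step 6: [8, 8, 8, 3, 8]
Step 7: [8, 8, 8, 3, 8, 3]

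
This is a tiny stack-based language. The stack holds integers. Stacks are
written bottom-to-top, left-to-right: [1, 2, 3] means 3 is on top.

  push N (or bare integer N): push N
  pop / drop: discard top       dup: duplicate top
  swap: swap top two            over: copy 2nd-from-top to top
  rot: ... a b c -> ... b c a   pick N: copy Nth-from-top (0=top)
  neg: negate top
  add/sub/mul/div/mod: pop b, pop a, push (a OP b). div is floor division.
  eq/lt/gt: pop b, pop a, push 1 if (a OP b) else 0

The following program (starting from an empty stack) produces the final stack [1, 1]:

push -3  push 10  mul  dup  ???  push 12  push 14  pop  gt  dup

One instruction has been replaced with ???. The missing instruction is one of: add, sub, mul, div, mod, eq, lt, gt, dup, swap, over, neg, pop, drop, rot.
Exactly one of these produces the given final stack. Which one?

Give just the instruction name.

Answer: mul

Derivation:
Stack before ???: [-30, -30]
Stack after ???:  [900]
The instruction that transforms [-30, -30] -> [900] is: mul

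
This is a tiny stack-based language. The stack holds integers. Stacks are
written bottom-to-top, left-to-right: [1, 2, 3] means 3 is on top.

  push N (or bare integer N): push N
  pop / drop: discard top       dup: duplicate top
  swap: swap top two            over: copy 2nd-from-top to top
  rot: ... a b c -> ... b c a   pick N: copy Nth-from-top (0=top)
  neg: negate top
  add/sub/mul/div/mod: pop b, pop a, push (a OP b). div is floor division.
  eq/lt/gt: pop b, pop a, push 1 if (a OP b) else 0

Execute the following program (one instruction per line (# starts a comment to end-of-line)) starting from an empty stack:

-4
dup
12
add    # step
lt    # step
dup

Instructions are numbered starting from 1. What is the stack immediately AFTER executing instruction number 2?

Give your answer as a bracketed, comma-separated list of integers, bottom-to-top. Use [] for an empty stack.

Answer: [-4, -4]

Derivation:
Step 1 ('-4'): [-4]
Step 2 ('dup'): [-4, -4]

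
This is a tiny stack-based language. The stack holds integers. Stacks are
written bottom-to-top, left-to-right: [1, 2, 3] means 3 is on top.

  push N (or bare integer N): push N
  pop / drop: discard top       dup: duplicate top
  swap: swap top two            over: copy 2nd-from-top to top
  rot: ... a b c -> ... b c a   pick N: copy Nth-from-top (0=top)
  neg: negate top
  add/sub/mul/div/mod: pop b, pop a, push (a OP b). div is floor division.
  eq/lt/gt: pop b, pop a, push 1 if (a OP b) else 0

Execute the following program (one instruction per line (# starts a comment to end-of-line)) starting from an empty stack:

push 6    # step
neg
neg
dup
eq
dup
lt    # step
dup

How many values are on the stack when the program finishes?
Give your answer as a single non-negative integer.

After 'push 6': stack = [6] (depth 1)
After 'neg': stack = [-6] (depth 1)
After 'neg': stack = [6] (depth 1)
After 'dup': stack = [6, 6] (depth 2)
After 'eq': stack = [1] (depth 1)
After 'dup': stack = [1, 1] (depth 2)
After 'lt': stack = [0] (depth 1)
After 'dup': stack = [0, 0] (depth 2)

Answer: 2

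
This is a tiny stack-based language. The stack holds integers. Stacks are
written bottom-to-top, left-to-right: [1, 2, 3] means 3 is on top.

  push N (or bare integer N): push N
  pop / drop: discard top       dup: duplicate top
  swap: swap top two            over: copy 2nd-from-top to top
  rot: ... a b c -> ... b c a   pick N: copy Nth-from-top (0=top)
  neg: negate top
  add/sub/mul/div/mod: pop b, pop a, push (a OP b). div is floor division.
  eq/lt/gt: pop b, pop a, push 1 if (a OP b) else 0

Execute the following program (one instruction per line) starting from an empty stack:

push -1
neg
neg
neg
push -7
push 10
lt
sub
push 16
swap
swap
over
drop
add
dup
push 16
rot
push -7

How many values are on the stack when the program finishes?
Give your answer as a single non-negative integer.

After 'push -1': stack = [-1] (depth 1)
After 'neg': stack = [1] (depth 1)
After 'neg': stack = [-1] (depth 1)
After 'neg': stack = [1] (depth 1)
After 'push -7': stack = [1, -7] (depth 2)
After 'push 10': stack = [1, -7, 10] (depth 3)
After 'lt': stack = [1, 1] (depth 2)
After 'sub': stack = [0] (depth 1)
After 'push 16': stack = [0, 16] (depth 2)
After 'swap': stack = [16, 0] (depth 2)
After 'swap': stack = [0, 16] (depth 2)
After 'over': stack = [0, 16, 0] (depth 3)
After 'drop': stack = [0, 16] (depth 2)
After 'add': stack = [16] (depth 1)
After 'dup': stack = [16, 16] (depth 2)
After 'push 16': stack = [16, 16, 16] (depth 3)
After 'rot': stack = [16, 16, 16] (depth 3)
After 'push -7': stack = [16, 16, 16, -7] (depth 4)

Answer: 4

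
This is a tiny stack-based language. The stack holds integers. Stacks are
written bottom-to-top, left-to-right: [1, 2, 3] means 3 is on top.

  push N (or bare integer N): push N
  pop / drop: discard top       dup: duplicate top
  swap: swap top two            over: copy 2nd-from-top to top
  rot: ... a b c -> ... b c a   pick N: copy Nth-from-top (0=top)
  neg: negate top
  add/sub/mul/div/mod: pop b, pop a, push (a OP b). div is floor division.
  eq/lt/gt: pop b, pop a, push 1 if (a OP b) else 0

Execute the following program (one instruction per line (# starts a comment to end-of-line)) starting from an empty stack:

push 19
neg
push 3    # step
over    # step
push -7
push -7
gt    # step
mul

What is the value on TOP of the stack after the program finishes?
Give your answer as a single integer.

Answer: 0

Derivation:
After 'push 19': [19]
After 'neg': [-19]
After 'push 3': [-19, 3]
After 'over': [-19, 3, -19]
After 'push -7': [-19, 3, -19, -7]
After 'push -7': [-19, 3, -19, -7, -7]
After 'gt': [-19, 3, -19, 0]
After 'mul': [-19, 3, 0]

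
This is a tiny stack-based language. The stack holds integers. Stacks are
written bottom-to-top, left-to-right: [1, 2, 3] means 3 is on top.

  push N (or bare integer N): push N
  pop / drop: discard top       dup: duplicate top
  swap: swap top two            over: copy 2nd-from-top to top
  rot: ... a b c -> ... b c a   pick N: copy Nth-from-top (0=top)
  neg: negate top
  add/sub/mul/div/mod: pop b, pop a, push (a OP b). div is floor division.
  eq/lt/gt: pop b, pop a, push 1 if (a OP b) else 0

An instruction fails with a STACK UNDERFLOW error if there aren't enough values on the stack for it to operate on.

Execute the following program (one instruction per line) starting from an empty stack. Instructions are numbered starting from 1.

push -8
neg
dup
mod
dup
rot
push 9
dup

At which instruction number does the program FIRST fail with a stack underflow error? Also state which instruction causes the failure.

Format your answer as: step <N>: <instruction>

Answer: step 6: rot

Derivation:
Step 1 ('push -8'): stack = [-8], depth = 1
Step 2 ('neg'): stack = [8], depth = 1
Step 3 ('dup'): stack = [8, 8], depth = 2
Step 4 ('mod'): stack = [0], depth = 1
Step 5 ('dup'): stack = [0, 0], depth = 2
Step 6 ('rot'): needs 3 value(s) but depth is 2 — STACK UNDERFLOW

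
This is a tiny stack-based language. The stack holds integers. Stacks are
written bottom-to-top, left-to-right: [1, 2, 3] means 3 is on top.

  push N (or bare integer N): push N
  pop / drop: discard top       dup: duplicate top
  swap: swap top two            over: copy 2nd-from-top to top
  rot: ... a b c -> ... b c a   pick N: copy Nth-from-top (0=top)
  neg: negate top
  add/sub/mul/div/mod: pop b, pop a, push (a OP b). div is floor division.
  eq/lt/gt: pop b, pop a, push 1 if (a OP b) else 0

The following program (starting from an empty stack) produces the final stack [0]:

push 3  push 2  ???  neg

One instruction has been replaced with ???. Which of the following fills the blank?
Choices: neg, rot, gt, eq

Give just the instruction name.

Answer: eq

Derivation:
Stack before ???: [3, 2]
Stack after ???:  [0]
Checking each choice:
  neg: produces [3, 2]
  rot: stack underflow (need 3, have 2)
  gt: produces [-1]
  eq: MATCH


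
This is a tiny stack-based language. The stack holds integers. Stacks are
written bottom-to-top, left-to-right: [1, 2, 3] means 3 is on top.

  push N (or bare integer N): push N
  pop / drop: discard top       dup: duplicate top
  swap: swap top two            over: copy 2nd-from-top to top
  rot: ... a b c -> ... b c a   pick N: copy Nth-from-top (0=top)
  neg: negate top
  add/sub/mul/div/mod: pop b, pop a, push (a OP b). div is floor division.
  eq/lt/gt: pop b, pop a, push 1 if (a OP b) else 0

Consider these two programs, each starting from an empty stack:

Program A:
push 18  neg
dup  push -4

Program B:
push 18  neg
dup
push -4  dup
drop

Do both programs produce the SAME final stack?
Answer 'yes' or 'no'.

Answer: yes

Derivation:
Program A trace:
  After 'push 18': [18]
  After 'neg': [-18]
  After 'dup': [-18, -18]
  After 'push -4': [-18, -18, -4]
Program A final stack: [-18, -18, -4]

Program B trace:
  After 'push 18': [18]
  After 'neg': [-18]
  After 'dup': [-18, -18]
  After 'push -4': [-18, -18, -4]
  After 'dup': [-18, -18, -4, -4]
  After 'drop': [-18, -18, -4]
Program B final stack: [-18, -18, -4]
Same: yes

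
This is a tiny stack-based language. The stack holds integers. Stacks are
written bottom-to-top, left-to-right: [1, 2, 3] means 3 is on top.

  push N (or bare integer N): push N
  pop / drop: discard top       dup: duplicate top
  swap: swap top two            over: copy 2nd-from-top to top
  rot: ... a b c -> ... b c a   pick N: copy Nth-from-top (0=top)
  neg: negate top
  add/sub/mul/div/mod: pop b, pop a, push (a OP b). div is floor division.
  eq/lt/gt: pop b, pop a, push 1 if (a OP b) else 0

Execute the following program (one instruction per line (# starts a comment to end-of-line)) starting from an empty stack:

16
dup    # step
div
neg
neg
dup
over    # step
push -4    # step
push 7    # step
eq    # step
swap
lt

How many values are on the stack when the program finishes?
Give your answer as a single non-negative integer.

After 'push 16': stack = [16] (depth 1)
After 'dup': stack = [16, 16] (depth 2)
After 'div': stack = [1] (depth 1)
After 'neg': stack = [-1] (depth 1)
After 'neg': stack = [1] (depth 1)
After 'dup': stack = [1, 1] (depth 2)
After 'over': stack = [1, 1, 1] (depth 3)
After 'push -4': stack = [1, 1, 1, -4] (depth 4)
After 'push 7': stack = [1, 1, 1, -4, 7] (depth 5)
After 'eq': stack = [1, 1, 1, 0] (depth 4)
After 'swap': stack = [1, 1, 0, 1] (depth 4)
After 'lt': stack = [1, 1, 1] (depth 3)

Answer: 3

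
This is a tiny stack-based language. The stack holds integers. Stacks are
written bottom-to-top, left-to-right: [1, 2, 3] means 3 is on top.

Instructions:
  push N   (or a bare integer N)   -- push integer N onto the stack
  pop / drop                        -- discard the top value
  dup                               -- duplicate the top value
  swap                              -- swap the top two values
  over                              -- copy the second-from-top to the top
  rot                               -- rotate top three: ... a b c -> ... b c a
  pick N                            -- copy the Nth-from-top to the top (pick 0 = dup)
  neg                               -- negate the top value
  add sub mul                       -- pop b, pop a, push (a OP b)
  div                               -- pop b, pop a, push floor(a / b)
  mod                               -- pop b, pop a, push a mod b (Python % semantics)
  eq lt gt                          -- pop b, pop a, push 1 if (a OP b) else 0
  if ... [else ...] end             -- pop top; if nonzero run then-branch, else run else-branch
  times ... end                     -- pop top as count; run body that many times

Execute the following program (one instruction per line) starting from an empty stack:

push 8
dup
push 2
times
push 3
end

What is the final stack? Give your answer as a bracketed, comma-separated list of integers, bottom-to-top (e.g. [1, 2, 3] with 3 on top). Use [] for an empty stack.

Answer: [8, 8, 3, 3]

Derivation:
After 'push 8': [8]
After 'dup': [8, 8]
After 'push 2': [8, 8, 2]
After 'times': [8, 8]
After 'push 3': [8, 8, 3]
After 'push 3': [8, 8, 3, 3]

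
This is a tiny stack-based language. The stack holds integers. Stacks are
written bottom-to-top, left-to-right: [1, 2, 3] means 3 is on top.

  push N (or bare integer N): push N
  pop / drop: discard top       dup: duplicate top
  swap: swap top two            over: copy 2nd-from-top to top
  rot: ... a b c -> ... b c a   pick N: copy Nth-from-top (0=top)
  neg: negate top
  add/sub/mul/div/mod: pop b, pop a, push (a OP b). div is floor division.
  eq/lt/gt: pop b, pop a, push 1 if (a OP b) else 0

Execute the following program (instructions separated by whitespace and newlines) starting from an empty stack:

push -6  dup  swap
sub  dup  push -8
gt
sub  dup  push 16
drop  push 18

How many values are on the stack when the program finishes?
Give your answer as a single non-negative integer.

Answer: 3

Derivation:
After 'push -6': stack = [-6] (depth 1)
After 'dup': stack = [-6, -6] (depth 2)
After 'swap': stack = [-6, -6] (depth 2)
After 'sub': stack = [0] (depth 1)
After 'dup': stack = [0, 0] (depth 2)
After 'push -8': stack = [0, 0, -8] (depth 3)
After 'gt': stack = [0, 1] (depth 2)
After 'sub': stack = [-1] (depth 1)
After 'dup': stack = [-1, -1] (depth 2)
After 'push 16': stack = [-1, -1, 16] (depth 3)
After 'drop': stack = [-1, -1] (depth 2)
After 'push 18': stack = [-1, -1, 18] (depth 3)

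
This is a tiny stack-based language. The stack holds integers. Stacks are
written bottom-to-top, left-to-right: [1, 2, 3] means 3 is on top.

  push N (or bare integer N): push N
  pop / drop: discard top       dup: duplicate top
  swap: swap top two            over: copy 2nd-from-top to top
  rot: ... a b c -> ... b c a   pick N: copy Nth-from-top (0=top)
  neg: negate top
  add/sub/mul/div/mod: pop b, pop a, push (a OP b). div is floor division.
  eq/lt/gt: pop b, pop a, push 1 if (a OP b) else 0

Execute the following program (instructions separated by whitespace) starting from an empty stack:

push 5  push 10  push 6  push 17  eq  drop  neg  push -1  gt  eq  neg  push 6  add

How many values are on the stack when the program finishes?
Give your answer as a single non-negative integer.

Answer: 1

Derivation:
After 'push 5': stack = [5] (depth 1)
After 'push 10': stack = [5, 10] (depth 2)
After 'push 6': stack = [5, 10, 6] (depth 3)
After 'push 17': stack = [5, 10, 6, 17] (depth 4)
After 'eq': stack = [5, 10, 0] (depth 3)
After 'drop': stack = [5, 10] (depth 2)
After 'neg': stack = [5, -10] (depth 2)
After 'push -1': stack = [5, -10, -1] (depth 3)
After 'gt': stack = [5, 0] (depth 2)
After 'eq': stack = [0] (depth 1)
After 'neg': stack = [0] (depth 1)
After 'push 6': stack = [0, 6] (depth 2)
After 'add': stack = [6] (depth 1)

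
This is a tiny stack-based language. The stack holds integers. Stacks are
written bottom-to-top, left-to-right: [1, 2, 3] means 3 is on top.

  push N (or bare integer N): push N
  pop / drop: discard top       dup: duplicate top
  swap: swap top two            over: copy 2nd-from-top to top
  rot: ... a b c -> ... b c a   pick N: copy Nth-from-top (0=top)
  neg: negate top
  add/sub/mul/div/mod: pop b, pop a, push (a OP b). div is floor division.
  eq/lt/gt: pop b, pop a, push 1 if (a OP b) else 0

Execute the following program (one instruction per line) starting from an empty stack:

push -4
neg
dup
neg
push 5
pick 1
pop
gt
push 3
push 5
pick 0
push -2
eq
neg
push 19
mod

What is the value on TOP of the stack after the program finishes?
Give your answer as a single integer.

Answer: 0

Derivation:
After 'push -4': [-4]
After 'neg': [4]
After 'dup': [4, 4]
After 'neg': [4, -4]
After 'push 5': [4, -4, 5]
After 'pick 1': [4, -4, 5, -4]
After 'pop': [4, -4, 5]
After 'gt': [4, 0]
After 'push 3': [4, 0, 3]
After 'push 5': [4, 0, 3, 5]
After 'pick 0': [4, 0, 3, 5, 5]
After 'push -2': [4, 0, 3, 5, 5, -2]
After 'eq': [4, 0, 3, 5, 0]
After 'neg': [4, 0, 3, 5, 0]
After 'push 19': [4, 0, 3, 5, 0, 19]
After 'mod': [4, 0, 3, 5, 0]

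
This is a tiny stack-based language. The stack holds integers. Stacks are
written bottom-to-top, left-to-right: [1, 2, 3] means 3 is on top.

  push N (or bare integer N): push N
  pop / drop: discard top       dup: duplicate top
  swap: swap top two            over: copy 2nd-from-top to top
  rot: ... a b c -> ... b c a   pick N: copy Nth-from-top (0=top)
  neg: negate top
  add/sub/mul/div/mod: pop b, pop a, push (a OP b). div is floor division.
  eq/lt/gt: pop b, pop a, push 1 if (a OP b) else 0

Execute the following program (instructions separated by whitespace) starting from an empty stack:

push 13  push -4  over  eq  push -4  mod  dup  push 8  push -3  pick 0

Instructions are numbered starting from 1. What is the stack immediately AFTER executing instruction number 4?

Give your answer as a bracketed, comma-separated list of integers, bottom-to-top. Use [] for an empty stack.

Step 1 ('push 13'): [13]
Step 2 ('push -4'): [13, -4]
Step 3 ('over'): [13, -4, 13]
Step 4 ('eq'): [13, 0]

Answer: [13, 0]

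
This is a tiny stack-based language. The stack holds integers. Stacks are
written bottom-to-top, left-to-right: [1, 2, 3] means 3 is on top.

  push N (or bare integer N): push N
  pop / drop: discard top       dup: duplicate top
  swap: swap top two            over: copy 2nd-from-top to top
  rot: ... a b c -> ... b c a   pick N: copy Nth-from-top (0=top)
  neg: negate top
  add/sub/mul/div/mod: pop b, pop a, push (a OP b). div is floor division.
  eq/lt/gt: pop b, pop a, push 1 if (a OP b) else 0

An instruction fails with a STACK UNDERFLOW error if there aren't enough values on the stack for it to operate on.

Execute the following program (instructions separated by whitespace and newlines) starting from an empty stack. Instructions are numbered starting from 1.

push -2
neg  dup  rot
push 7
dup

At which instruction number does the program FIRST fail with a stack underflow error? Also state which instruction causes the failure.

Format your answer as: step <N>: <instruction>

Step 1 ('push -2'): stack = [-2], depth = 1
Step 2 ('neg'): stack = [2], depth = 1
Step 3 ('dup'): stack = [2, 2], depth = 2
Step 4 ('rot'): needs 3 value(s) but depth is 2 — STACK UNDERFLOW

Answer: step 4: rot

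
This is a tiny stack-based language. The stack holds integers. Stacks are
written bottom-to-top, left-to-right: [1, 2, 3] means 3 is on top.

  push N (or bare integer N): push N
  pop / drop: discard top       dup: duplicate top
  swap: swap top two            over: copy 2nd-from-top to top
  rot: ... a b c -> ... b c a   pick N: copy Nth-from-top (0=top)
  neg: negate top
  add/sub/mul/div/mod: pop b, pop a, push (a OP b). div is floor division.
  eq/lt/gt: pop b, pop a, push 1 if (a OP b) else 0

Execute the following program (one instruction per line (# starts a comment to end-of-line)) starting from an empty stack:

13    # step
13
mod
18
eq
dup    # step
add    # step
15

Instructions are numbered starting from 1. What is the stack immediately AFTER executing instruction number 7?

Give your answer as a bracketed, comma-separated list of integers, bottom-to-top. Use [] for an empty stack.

Answer: [0]

Derivation:
Step 1 ('13'): [13]
Step 2 ('13'): [13, 13]
Step 3 ('mod'): [0]
Step 4 ('18'): [0, 18]
Step 5 ('eq'): [0]
Step 6 ('dup'): [0, 0]
Step 7 ('add'): [0]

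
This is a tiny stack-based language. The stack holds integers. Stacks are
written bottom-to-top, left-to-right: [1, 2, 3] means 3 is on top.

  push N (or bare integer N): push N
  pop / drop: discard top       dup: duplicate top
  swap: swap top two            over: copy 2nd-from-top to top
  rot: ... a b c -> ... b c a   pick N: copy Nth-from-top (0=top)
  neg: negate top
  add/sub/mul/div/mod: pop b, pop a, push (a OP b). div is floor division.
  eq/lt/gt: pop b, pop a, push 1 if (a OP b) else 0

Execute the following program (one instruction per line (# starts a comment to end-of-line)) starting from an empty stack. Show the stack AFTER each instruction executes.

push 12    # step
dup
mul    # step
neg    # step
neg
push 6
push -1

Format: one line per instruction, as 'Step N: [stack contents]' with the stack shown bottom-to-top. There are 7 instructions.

Step 1: [12]
Step 2: [12, 12]
Step 3: [144]
Step 4: [-144]
Step 5: [144]
Step 6: [144, 6]
Step 7: [144, 6, -1]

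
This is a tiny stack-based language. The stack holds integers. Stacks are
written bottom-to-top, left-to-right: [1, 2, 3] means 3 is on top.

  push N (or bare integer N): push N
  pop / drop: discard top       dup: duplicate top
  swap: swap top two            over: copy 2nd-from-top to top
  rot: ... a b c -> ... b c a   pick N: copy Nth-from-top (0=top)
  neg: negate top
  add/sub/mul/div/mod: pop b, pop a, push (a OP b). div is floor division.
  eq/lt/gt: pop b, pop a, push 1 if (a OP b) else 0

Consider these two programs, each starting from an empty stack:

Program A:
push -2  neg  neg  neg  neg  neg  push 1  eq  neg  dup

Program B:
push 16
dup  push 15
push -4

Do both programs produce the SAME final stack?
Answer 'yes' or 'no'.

Program A trace:
  After 'push -2': [-2]
  After 'neg': [2]
  After 'neg': [-2]
  After 'neg': [2]
  After 'neg': [-2]
  After 'neg': [2]
  After 'push 1': [2, 1]
  After 'eq': [0]
  After 'neg': [0]
  After 'dup': [0, 0]
Program A final stack: [0, 0]

Program B trace:
  After 'push 16': [16]
  After 'dup': [16, 16]
  After 'push 15': [16, 16, 15]
  After 'push -4': [16, 16, 15, -4]
Program B final stack: [16, 16, 15, -4]
Same: no

Answer: no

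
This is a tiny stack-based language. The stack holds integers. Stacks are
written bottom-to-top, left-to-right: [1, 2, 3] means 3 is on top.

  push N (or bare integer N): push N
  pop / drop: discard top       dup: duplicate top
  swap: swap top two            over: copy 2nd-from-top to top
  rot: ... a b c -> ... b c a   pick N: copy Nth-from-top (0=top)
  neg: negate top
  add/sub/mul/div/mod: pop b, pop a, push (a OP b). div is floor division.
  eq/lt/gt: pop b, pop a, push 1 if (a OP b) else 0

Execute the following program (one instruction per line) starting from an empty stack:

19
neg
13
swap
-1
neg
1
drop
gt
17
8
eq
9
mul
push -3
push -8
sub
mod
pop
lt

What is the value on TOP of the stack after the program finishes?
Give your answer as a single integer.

After 'push 19': [19]
After 'neg': [-19]
After 'push 13': [-19, 13]
After 'swap': [13, -19]
After 'push -1': [13, -19, -1]
After 'neg': [13, -19, 1]
After 'push 1': [13, -19, 1, 1]
After 'drop': [13, -19, 1]
After 'gt': [13, 0]
After 'push 17': [13, 0, 17]
After 'push 8': [13, 0, 17, 8]
After 'eq': [13, 0, 0]
After 'push 9': [13, 0, 0, 9]
After 'mul': [13, 0, 0]
After 'push -3': [13, 0, 0, -3]
After 'push -8': [13, 0, 0, -3, -8]
After 'sub': [13, 0, 0, 5]
After 'mod': [13, 0, 0]
After 'pop': [13, 0]
After 'lt': [0]

Answer: 0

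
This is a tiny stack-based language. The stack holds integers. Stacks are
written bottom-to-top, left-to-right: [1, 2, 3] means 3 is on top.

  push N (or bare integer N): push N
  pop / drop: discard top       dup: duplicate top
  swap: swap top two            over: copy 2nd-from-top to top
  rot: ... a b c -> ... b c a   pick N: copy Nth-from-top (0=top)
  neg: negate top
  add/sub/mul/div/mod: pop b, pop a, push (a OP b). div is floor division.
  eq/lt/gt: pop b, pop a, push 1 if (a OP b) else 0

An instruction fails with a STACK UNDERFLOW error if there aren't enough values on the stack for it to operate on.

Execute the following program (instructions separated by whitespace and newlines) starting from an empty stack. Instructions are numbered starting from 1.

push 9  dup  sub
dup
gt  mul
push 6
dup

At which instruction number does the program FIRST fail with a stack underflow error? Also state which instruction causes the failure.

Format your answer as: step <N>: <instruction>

Step 1 ('push 9'): stack = [9], depth = 1
Step 2 ('dup'): stack = [9, 9], depth = 2
Step 3 ('sub'): stack = [0], depth = 1
Step 4 ('dup'): stack = [0, 0], depth = 2
Step 5 ('gt'): stack = [0], depth = 1
Step 6 ('mul'): needs 2 value(s) but depth is 1 — STACK UNDERFLOW

Answer: step 6: mul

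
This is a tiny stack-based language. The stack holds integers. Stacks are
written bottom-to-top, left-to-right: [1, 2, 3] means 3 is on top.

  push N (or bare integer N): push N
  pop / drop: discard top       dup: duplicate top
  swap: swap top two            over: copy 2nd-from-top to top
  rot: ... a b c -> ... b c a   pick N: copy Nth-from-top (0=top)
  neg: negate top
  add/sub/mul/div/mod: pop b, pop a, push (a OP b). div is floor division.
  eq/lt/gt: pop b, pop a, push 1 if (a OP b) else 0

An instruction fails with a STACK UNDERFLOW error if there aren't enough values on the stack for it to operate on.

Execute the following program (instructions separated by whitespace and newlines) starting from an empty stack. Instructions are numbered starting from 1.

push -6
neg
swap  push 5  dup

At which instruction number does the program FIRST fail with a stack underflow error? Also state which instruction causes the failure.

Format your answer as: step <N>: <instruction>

Step 1 ('push -6'): stack = [-6], depth = 1
Step 2 ('neg'): stack = [6], depth = 1
Step 3 ('swap'): needs 2 value(s) but depth is 1 — STACK UNDERFLOW

Answer: step 3: swap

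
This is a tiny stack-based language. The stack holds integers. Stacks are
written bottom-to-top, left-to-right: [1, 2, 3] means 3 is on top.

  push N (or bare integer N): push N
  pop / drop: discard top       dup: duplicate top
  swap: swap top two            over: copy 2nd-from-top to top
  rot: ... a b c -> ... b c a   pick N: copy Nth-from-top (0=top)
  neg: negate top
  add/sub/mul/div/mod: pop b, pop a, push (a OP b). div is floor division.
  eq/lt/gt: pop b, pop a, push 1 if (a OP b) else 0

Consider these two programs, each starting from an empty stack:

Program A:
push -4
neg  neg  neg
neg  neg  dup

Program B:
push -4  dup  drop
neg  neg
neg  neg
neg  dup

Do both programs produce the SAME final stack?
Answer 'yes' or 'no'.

Answer: yes

Derivation:
Program A trace:
  After 'push -4': [-4]
  After 'neg': [4]
  After 'neg': [-4]
  After 'neg': [4]
  After 'neg': [-4]
  After 'neg': [4]
  After 'dup': [4, 4]
Program A final stack: [4, 4]

Program B trace:
  After 'push -4': [-4]
  After 'dup': [-4, -4]
  After 'drop': [-4]
  After 'neg': [4]
  After 'neg': [-4]
  After 'neg': [4]
  After 'neg': [-4]
  After 'neg': [4]
  After 'dup': [4, 4]
Program B final stack: [4, 4]
Same: yes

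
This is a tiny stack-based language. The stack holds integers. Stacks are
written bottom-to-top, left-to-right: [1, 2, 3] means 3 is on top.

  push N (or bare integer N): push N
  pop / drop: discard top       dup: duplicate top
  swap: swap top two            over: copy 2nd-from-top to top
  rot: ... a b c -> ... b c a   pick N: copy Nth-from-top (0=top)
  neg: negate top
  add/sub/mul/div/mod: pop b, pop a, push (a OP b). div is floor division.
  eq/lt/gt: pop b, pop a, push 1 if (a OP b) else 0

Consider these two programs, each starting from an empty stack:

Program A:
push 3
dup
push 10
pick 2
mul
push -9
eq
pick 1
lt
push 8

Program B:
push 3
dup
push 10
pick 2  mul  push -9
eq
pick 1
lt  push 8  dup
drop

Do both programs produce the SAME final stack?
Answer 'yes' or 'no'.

Program A trace:
  After 'push 3': [3]
  After 'dup': [3, 3]
  After 'push 10': [3, 3, 10]
  After 'pick 2': [3, 3, 10, 3]
  After 'mul': [3, 3, 30]
  After 'push -9': [3, 3, 30, -9]
  After 'eq': [3, 3, 0]
  After 'pick 1': [3, 3, 0, 3]
  After 'lt': [3, 3, 1]
  After 'push 8': [3, 3, 1, 8]
Program A final stack: [3, 3, 1, 8]

Program B trace:
  After 'push 3': [3]
  After 'dup': [3, 3]
  After 'push 10': [3, 3, 10]
  After 'pick 2': [3, 3, 10, 3]
  After 'mul': [3, 3, 30]
  After 'push -9': [3, 3, 30, -9]
  After 'eq': [3, 3, 0]
  After 'pick 1': [3, 3, 0, 3]
  After 'lt': [3, 3, 1]
  After 'push 8': [3, 3, 1, 8]
  After 'dup': [3, 3, 1, 8, 8]
  After 'drop': [3, 3, 1, 8]
Program B final stack: [3, 3, 1, 8]
Same: yes

Answer: yes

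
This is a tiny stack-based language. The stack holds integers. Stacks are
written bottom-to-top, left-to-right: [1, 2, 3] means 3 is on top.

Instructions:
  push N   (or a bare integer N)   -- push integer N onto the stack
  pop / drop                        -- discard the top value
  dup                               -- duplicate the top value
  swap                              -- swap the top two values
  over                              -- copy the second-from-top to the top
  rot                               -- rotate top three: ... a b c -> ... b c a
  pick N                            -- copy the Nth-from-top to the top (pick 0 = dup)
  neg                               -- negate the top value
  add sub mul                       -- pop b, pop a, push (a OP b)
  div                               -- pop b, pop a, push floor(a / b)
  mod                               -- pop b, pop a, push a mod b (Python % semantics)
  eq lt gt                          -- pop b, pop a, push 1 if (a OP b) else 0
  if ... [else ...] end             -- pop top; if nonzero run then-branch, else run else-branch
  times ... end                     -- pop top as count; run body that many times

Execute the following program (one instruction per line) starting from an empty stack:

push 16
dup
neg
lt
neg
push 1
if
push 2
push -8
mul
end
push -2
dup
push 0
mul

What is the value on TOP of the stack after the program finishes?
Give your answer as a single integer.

Answer: 0

Derivation:
After 'push 16': [16]
After 'dup': [16, 16]
After 'neg': [16, -16]
After 'lt': [0]
After 'neg': [0]
After 'push 1': [0, 1]
After 'if': [0]
After 'push 2': [0, 2]
After 'push -8': [0, 2, -8]
After 'mul': [0, -16]
After 'push -2': [0, -16, -2]
After 'dup': [0, -16, -2, -2]
After 'push 0': [0, -16, -2, -2, 0]
After 'mul': [0, -16, -2, 0]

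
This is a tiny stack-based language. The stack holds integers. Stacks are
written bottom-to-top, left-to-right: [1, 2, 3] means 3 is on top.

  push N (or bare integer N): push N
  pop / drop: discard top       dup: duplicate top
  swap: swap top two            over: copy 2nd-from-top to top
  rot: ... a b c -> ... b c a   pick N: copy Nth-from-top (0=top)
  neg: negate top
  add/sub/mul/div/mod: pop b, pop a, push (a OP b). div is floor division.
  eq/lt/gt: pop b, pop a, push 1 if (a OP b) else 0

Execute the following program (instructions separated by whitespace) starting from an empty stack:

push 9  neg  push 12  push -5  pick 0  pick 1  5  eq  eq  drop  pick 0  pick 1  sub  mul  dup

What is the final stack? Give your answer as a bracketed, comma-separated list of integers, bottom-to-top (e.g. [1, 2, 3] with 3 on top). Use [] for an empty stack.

Answer: [-9, 12, 0, 0]

Derivation:
After 'push 9': [9]
After 'neg': [-9]
After 'push 12': [-9, 12]
After 'push -5': [-9, 12, -5]
After 'pick 0': [-9, 12, -5, -5]
After 'pick 1': [-9, 12, -5, -5, -5]
After 'push 5': [-9, 12, -5, -5, -5, 5]
After 'eq': [-9, 12, -5, -5, 0]
After 'eq': [-9, 12, -5, 0]
After 'drop': [-9, 12, -5]
After 'pick 0': [-9, 12, -5, -5]
After 'pick 1': [-9, 12, -5, -5, -5]
After 'sub': [-9, 12, -5, 0]
After 'mul': [-9, 12, 0]
After 'dup': [-9, 12, 0, 0]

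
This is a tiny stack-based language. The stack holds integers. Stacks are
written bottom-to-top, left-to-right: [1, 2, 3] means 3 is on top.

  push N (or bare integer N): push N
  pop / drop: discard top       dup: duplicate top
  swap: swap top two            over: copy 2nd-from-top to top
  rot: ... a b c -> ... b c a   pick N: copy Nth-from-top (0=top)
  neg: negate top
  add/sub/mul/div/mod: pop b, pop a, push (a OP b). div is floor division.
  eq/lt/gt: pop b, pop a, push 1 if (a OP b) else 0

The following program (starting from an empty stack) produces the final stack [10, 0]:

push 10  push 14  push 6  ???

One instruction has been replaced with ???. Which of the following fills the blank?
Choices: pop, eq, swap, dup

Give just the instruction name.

Answer: eq

Derivation:
Stack before ???: [10, 14, 6]
Stack after ???:  [10, 0]
Checking each choice:
  pop: produces [10, 14]
  eq: MATCH
  swap: produces [10, 6, 14]
  dup: produces [10, 14, 6, 6]


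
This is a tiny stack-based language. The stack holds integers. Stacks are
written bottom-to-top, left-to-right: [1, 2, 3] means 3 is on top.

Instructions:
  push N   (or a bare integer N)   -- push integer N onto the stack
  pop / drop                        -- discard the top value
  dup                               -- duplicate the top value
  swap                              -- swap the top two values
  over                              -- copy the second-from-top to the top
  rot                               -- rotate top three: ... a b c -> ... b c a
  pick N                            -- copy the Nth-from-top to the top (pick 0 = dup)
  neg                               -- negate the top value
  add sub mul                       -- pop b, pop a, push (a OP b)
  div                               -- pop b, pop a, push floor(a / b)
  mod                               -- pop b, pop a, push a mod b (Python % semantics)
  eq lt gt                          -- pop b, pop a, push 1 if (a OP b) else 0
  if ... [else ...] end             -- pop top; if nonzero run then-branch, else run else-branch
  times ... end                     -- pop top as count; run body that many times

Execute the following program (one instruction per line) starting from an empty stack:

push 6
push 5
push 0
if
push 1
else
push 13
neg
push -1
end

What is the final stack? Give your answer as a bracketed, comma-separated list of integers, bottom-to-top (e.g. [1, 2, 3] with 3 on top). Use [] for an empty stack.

After 'push 6': [6]
After 'push 5': [6, 5]
After 'push 0': [6, 5, 0]
After 'if': [6, 5]
After 'push 13': [6, 5, 13]
After 'neg': [6, 5, -13]
After 'push -1': [6, 5, -13, -1]

Answer: [6, 5, -13, -1]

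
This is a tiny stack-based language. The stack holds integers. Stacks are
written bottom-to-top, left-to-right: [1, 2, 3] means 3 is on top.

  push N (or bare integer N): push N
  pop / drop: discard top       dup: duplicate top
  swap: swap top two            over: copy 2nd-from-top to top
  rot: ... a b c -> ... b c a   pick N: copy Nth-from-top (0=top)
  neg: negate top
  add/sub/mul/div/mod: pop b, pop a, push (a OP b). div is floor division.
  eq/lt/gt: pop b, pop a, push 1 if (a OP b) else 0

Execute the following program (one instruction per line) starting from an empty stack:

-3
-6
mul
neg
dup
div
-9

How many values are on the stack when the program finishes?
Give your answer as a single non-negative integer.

Answer: 2

Derivation:
After 'push -3': stack = [-3] (depth 1)
After 'push -6': stack = [-3, -6] (depth 2)
After 'mul': stack = [18] (depth 1)
After 'neg': stack = [-18] (depth 1)
After 'dup': stack = [-18, -18] (depth 2)
After 'div': stack = [1] (depth 1)
After 'push -9': stack = [1, -9] (depth 2)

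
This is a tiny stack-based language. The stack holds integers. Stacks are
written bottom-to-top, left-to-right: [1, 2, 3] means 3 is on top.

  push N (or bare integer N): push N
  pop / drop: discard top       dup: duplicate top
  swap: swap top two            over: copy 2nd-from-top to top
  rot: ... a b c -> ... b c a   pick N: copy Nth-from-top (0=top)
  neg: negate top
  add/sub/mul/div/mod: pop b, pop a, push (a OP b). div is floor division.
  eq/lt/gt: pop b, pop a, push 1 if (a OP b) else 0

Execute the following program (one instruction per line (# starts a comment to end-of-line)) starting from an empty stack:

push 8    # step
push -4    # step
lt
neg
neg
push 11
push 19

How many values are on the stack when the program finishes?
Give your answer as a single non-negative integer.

After 'push 8': stack = [8] (depth 1)
After 'push -4': stack = [8, -4] (depth 2)
After 'lt': stack = [0] (depth 1)
After 'neg': stack = [0] (depth 1)
After 'neg': stack = [0] (depth 1)
After 'push 11': stack = [0, 11] (depth 2)
After 'push 19': stack = [0, 11, 19] (depth 3)

Answer: 3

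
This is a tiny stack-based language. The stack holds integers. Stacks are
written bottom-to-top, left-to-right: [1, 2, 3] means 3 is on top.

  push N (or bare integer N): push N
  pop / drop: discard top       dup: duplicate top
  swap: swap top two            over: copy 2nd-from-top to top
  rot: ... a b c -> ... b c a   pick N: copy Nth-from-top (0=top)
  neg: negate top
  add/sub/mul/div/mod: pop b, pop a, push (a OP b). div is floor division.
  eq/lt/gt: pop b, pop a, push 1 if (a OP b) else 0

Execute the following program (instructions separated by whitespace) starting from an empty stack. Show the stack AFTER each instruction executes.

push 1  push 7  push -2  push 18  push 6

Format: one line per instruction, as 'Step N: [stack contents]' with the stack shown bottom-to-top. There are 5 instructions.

Step 1: [1]
Step 2: [1, 7]
Step 3: [1, 7, -2]
Step 4: [1, 7, -2, 18]
Step 5: [1, 7, -2, 18, 6]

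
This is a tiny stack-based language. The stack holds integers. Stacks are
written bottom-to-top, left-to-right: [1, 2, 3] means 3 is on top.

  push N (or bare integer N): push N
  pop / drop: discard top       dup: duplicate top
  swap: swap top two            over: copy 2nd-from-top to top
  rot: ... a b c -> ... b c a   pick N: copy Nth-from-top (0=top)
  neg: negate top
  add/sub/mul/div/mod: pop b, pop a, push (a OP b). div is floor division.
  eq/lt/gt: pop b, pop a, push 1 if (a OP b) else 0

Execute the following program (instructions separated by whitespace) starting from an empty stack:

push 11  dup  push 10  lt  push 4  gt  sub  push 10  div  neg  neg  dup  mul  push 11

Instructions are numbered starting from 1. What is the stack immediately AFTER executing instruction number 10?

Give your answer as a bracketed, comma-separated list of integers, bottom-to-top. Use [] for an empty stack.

Answer: [-1]

Derivation:
Step 1 ('push 11'): [11]
Step 2 ('dup'): [11, 11]
Step 3 ('push 10'): [11, 11, 10]
Step 4 ('lt'): [11, 0]
Step 5 ('push 4'): [11, 0, 4]
Step 6 ('gt'): [11, 0]
Step 7 ('sub'): [11]
Step 8 ('push 10'): [11, 10]
Step 9 ('div'): [1]
Step 10 ('neg'): [-1]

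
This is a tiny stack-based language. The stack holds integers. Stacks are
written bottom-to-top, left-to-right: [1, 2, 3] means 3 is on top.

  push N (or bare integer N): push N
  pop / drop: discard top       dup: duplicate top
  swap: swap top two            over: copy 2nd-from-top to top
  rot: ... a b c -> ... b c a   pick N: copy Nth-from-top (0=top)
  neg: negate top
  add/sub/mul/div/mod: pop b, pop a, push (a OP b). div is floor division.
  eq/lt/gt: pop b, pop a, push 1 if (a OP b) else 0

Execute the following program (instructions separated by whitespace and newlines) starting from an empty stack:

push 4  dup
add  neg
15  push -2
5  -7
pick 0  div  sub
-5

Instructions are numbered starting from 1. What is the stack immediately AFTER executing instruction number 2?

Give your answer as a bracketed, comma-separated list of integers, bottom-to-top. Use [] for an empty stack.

Answer: [4, 4]

Derivation:
Step 1 ('push 4'): [4]
Step 2 ('dup'): [4, 4]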